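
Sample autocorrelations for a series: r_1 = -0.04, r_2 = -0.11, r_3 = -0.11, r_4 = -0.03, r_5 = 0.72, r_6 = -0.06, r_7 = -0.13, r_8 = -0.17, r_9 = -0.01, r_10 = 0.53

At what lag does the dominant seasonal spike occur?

5

The largest autocorrelation is r_5 = 0.72, with a weaker echo at lag 10 (0.53); the remaining lags stay at or below -0.01.
The dominant spike at lag 5 indicates a seasonal period of 5.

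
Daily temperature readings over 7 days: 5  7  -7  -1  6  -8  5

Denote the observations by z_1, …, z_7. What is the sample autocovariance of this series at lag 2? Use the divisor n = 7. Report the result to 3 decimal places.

-6.571

Mean z̄ = (5 + 7 − 7 − 1 + 6 − 8 + 5)/7 = 1.0000
Deviations: 4.0000, 6.0000, -8.0000, -2.0000, 5.0000, -9.0000, 4.0000
Σ_{t=1}^{5}(z_t−z̄)(z_{t+2}−z̄) = -46.0000
γ_2 = -46.0000 / 7 = -6.571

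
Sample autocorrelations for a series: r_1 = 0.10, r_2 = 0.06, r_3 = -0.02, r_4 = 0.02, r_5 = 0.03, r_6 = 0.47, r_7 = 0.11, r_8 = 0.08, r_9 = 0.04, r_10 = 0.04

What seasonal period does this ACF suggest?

The largest autocorrelation is r_6 = 0.47; the remaining lags stay at or below 0.11.
The dominant spike at lag 6 indicates a seasonal period of 6.

6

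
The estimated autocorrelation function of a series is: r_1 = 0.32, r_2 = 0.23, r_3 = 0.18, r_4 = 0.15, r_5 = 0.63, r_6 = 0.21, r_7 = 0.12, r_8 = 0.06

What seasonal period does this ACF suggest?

5

The largest autocorrelation is r_5 = 0.63; the remaining lags stay at or below 0.32. The elevated value at lag 1 (0.32), dropping to 0.23 at lag 2, reflects decaying short-term dependence rather than seasonality.
The dominant spike at lag 5 indicates a seasonal period of 5.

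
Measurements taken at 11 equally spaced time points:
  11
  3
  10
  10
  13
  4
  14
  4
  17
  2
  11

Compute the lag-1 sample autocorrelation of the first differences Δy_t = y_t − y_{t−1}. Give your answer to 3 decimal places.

First differences Δy: -8, 7, 0, 3, -9, 10, -10, 13, -15, 9
Mean of differences = 0.0000
Numerator Σ(Δy_t−Δȳ)(Δy_{t+1}−Δȳ) = -733.0000
Denominator Σ(Δy_t−Δȳ)² = 878.0000
r_1(Δy) = -733.0000 / 878.0000 = -0.835

-0.835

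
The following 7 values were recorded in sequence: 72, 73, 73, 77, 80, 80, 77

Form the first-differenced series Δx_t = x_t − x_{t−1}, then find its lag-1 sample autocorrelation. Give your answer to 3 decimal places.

0.177

First differences Δx: 1, 0, 4, 3, 0, -3
Mean of differences = 0.8333
Numerator Σ(Δx_t−Δx̄)(Δx_{t+1}−Δx̄) = 5.4722
Denominator Σ(Δx_t−Δx̄)² = 30.8333
r_1(Δx) = 5.4722 / 30.8333 = 0.177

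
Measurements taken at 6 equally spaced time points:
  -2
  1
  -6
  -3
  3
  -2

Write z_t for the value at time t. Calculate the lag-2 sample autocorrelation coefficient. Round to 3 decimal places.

-0.424

Mean z̄ = (-2 + 1 − 6 − 3 + 3 − 2)/6 = -1.5000
Numerator Σ_{t=1}^{4}(z_t−z̄)(z_{t+2}−z̄) = -21.0000
Denominator Σ(z_t−z̄)² = 49.5000
r_2 = -21.0000 / 49.5000 = -0.424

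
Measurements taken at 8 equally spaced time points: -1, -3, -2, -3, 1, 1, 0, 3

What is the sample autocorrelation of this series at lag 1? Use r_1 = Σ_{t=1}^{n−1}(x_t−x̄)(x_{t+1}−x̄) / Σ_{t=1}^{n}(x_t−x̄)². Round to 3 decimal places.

Mean x̄ = (-1 − 3 − 2 − 3 + 1 + 1 + 0 + 3)/8 = -0.5000
Deviations from mean: -0.5000, -2.5000, -1.5000, -2.5000, 1.5000, 1.5000, 0.5000, 3.5000
Σ(x_t−x̄)(x_{t+1}−x̄) = (1.2500) + (3.7500) + (3.7500) + (-3.7500) + (2.2500) + (0.7500) + (1.7500) = 9.7500
Denominator Σ(x_t−x̄)² = 32.0000
r_1 = 9.7500 / 32.0000 = 0.305

0.305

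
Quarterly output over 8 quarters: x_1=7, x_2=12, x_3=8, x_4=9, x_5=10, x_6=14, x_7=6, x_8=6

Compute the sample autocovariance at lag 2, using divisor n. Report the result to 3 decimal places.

-2.125

Mean x̄ = (7 + 12 + 8 + 9 + 10 + 14 + 6 + 6)/8 = 9.0000
Deviations: -2.0000, 3.0000, -1.0000, 0.0000, 1.0000, 5.0000, -3.0000, -3.0000
Σ_{t=1}^{6}(x_t−x̄)(x_{t+2}−x̄) = -17.0000
γ_2 = -17.0000 / 8 = -2.125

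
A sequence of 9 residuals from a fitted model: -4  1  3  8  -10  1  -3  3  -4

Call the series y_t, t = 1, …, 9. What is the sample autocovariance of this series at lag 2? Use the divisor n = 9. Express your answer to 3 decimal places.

1.981

Mean ȳ = (-4 + 1 + 3 + 8 − 10 + 1 − 3 + 3 − 4)/9 = -0.5556
Σ_{t=1}^{7}(y_t−ȳ)(y_{t+2}−ȳ) = 17.8272
γ_2 = 17.8272 / 9 = 1.981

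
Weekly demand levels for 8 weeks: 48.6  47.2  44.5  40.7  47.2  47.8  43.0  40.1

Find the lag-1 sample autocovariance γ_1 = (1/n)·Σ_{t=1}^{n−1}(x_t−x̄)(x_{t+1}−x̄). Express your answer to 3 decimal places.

1.238

Mean x̄ = (48.6 + 47.2 + 44.5 + 40.7 + 47.2 + 47.8 + 43.0 + 40.1)/8 = 44.8875
Σ_{t=1}^{7}(x_t−x̄)(x_{t+1}−x̄) = 9.9023
γ_1 = 9.9023 / 8 = 1.238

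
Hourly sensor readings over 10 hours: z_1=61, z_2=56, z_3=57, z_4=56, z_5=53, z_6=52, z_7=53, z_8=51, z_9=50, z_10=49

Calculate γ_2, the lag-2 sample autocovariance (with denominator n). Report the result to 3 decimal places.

Mean z̄ = (61 + 56 + 57 + 56 + 53 + 52 + 53 + 51 + 50 + 49)/10 = 53.8000
Σ_{t=1}^{8}(z_t−z̄)(z_{t+2}−z̄) = 43.5200
γ_2 = 43.5200 / 10 = 4.352

4.352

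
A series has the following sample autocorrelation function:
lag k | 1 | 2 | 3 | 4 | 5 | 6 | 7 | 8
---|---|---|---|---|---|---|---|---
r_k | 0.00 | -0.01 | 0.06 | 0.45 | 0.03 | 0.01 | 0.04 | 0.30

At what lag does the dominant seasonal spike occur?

4

The largest autocorrelation is r_4 = 0.45, with a weaker echo at lag 8 (0.30); the remaining lags stay at or below 0.06.
The dominant spike at lag 4 indicates a seasonal period of 4.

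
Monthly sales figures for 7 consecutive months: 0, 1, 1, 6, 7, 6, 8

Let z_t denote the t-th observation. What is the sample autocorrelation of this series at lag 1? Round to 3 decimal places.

Mean z̄ = (0 + 1 + 1 + 6 + 7 + 6 + 8)/7 = 4.1429
Deviations from mean: -4.1429, -3.1429, -3.1429, 1.8571, 2.8571, 1.8571, 3.8571
Σ(z_t−z̄)(z_{t+1}−z̄) = (13.0204) + (9.8776) + (-5.8367) + (5.3061) + (5.3061) + (7.1633) = 34.8367
Denominator Σ(z_t−z̄)² = 66.8571
r_1 = 34.8367 / 66.8571 = 0.521

0.521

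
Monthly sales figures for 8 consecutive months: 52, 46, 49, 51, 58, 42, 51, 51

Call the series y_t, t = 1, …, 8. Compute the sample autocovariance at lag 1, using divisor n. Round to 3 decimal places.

-8.500

Mean ȳ = (52 + 46 + 49 + 51 + 58 + 42 + 51 + 51)/8 = 50.0000
Deviations: 2.0000, -4.0000, -1.0000, 1.0000, 8.0000, -8.0000, 1.0000, 1.0000
Σ_{t=1}^{7}(y_t−ȳ)(y_{t+1}−ȳ) = -68.0000
γ_1 = -68.0000 / 8 = -8.500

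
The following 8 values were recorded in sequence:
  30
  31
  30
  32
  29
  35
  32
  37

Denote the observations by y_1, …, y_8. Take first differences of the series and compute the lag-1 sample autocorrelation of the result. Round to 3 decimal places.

-0.795

First differences Δy: 1, -1, 2, -3, 6, -3, 5
Mean of differences = 1.0000
Numerator Σ(Δy_t−Δȳ)(Δy_{t+1}−Δȳ) = -62.0000
Denominator Σ(Δy_t−Δȳ)² = 78.0000
r_1(Δy) = -62.0000 / 78.0000 = -0.795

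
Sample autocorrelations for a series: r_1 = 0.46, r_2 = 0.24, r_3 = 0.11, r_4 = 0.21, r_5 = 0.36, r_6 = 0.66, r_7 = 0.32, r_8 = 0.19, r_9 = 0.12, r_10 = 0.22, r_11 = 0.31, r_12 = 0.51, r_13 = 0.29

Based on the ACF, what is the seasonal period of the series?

6

The largest autocorrelation is r_6 = 0.66, with a weaker echo at lag 12 (0.51); the remaining lags stay at or below 0.46. The elevated value at lag 1 (0.46), dropping to 0.24 at lag 2, reflects decaying short-term dependence rather than seasonality.
The dominant spike at lag 6 indicates a seasonal period of 6.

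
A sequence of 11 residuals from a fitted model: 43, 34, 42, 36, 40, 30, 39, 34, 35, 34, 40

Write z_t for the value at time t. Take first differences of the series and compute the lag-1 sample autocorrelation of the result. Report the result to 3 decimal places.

First differences Δz: -9, 8, -6, 4, -10, 9, -5, 1, -1, 6
Mean of differences = -0.3000
Numerator Σ(Δz_t−Δz̄)(Δz_{t+1}−Δz̄) = -331.0900
Denominator Σ(Δz_t−Δz̄)² = 440.1000
r_1(Δz) = -331.0900 / 440.1000 = -0.752

-0.752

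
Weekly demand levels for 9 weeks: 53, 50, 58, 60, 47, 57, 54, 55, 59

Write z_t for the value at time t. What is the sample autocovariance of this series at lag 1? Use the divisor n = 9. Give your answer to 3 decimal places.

-5.438

Mean z̄ = (53 + 50 + 58 + 60 + 47 + 57 + 54 + 55 + 59)/9 = 54.7778
Σ_{t=1}^{8}(z_t−z̄)(z_{t+1}−z̄) = -48.9383
γ_1 = -48.9383 / 9 = -5.438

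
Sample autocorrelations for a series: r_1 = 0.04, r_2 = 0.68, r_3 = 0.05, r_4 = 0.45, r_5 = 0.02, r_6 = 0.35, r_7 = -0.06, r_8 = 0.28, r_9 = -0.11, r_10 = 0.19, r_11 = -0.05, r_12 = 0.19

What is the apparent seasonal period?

The largest autocorrelation is r_2 = 0.68, with weaker echoes at lags 4 (0.45), 6 (0.35), 8 (0.28), 10 (0.19) and 12 (0.19); the remaining lags stay at or below 0.05.
The dominant spike at lag 2 indicates a seasonal period of 2.

2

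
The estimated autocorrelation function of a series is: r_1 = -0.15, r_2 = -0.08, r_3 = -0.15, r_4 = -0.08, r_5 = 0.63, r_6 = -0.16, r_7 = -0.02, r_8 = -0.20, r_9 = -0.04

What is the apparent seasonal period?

The largest autocorrelation is r_5 = 0.63; the remaining lags stay at or below -0.02.
The dominant spike at lag 5 indicates a seasonal period of 5.

5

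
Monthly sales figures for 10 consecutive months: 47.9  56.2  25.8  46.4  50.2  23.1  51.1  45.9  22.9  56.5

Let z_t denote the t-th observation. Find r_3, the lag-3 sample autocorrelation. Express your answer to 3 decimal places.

Mean z̄ = (47.9 + 56.2 + 25.8 + 46.4 + 50.2 + 23.1 + 51.1 + 45.9 + 22.9 + 56.5)/10 = 42.6000
Numerator Σ_{t=1}^{7}(z_t−z̄)(z_{t+3}−z̄) = 1010.7800
Denominator Σ(z_t−z̄)² = 1612.1800
r_3 = 1010.7800 / 1612.1800 = 0.627

0.627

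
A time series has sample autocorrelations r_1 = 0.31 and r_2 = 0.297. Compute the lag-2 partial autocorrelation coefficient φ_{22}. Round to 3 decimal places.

0.222

φ_{22} = (r_2 − r_1²) / (1 − r_1²)
r_1² = (0.31)² = 0.0961
Numerator = 0.297 − 0.0961 = 0.2009; denominator = 1 − 0.0961 = 0.9039
φ_{22} = 0.2009 / 0.9039 = 0.222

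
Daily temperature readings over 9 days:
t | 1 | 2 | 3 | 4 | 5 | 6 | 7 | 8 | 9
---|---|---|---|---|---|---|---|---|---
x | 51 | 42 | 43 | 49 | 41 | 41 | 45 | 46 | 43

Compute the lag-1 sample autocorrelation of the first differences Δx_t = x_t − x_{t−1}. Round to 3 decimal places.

-0.235

First differences Δx: -9, 1, 6, -8, 0, 4, 1, -3
Mean of differences = -1.0000
Numerator Σ(Δx_t−Δx̄)(Δx_{t+1}−Δx̄) = -47.0000
Denominator Σ(Δx_t−Δx̄)² = 200.0000
r_1(Δx) = -47.0000 / 200.0000 = -0.235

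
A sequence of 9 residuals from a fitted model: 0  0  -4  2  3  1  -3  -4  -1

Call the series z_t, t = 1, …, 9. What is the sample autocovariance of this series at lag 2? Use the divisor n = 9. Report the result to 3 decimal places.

-2.395

Mean z̄ = (0 + 0 − 4 + 2 + 3 + 1 − 3 − 4 − 1)/9 = -0.6667
Σ_{t=1}^{7}(z_t−z̄)(z_{t+2}−z̄) = -21.5556
γ_2 = -21.5556 / 9 = -2.395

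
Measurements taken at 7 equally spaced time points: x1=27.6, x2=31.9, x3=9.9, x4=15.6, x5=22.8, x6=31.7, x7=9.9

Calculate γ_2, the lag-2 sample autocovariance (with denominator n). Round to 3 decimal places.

Mean x̄ = (27.6 + 31.9 + 9.9 + 15.6 + 22.8 + 31.7 + 9.9)/7 = 21.3429
Σ_{t=1}^{5}(x_t−x̄)(x_{t+2}−x̄) = -225.0551
γ_2 = -225.0551 / 7 = -32.151

-32.151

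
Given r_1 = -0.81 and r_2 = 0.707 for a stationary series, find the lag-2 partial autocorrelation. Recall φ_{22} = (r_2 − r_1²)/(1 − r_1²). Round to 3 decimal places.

φ_{22} = (r_2 − r_1²) / (1 − r_1²)
r_1² = (-0.81)² = 0.6561
Numerator = 0.707 − 0.6561 = 0.0509; denominator = 1 − 0.6561 = 0.3439
φ_{22} = 0.0509 / 0.3439 = 0.148

0.148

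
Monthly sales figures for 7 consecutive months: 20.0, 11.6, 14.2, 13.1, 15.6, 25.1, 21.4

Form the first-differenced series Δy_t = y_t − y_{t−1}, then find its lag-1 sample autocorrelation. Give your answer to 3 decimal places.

First differences Δy: -8.4, 2.6, -1.1, 2.5, 9.5, -3.7
Mean of differences = 0.2333
Numerator Σ(Δy_t−Δȳ)(Δy_{t+1}−Δȳ) = -42.0544
Denominator Σ(Δy_t−Δȳ)² = 188.3933
r_1(Δy) = -42.0544 / 188.3933 = -0.223

-0.223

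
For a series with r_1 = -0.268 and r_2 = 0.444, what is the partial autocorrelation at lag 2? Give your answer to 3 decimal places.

φ_{22} = (r_2 − r_1²) / (1 − r_1²)
r_1² = (-0.268)² = 0.071824
Numerator = 0.444 − 0.0718 = 0.3722; denominator = 1 − 0.0718 = 0.9282
φ_{22} = 0.3722 / 0.9282 = 0.401

0.401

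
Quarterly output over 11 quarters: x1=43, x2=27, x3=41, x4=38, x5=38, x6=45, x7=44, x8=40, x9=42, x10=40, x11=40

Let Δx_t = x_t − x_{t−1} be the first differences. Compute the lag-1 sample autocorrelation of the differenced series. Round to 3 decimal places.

-0.519

First differences Δx: -16, 14, -3, 0, 7, -1, -4, 2, -2, 0
Mean of differences = -0.3000
Numerator Σ(Δx_t−Δx̄)(Δx_{t+1}−Δx̄) = -277.1900
Denominator Σ(Δx_t−Δx̄)² = 534.1000
r_1(Δx) = -277.1900 / 534.1000 = -0.519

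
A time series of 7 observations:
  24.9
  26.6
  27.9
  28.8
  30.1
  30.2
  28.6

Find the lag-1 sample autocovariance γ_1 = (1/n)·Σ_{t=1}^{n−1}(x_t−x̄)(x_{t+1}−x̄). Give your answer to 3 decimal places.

1.633

Mean x̄ = (24.9 + 26.6 + 27.9 + 28.8 + 30.1 + 30.2 + 28.6)/7 = 28.1571
Σ_{t=1}^{6}(x_t−x̄)(x_{t+1}−x̄) = 11.4296
γ_1 = 11.4296 / 7 = 1.633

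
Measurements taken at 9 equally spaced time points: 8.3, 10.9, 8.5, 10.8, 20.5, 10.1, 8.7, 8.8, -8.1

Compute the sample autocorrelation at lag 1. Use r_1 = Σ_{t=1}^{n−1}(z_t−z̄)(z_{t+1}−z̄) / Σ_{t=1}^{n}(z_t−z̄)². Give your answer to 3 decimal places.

0.087

Mean z̄ = (8.3 + 10.9 + 8.5 + 10.8 + 20.5 + 10.1 + 8.7 + 8.8 − 8.1)/9 = 8.7222
Numerator Σ_{t=1}^{8}(z_t−z̄)(z_{t+1}−z̄) = 37.4928
Denominator Σ(z_t−z̄)² = 432.8956
r_1 = 37.4928 / 432.8956 = 0.087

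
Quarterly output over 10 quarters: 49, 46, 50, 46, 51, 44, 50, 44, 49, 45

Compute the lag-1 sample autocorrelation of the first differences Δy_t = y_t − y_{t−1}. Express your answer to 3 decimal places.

First differences Δy: -3, 4, -4, 5, -7, 6, -6, 5, -4
Mean of differences = -0.4444
Numerator Σ(Δy_t−Δȳ)(Δy_{t+1}−Δȳ) = -209.8642
Denominator Σ(Δy_t−Δȳ)² = 226.2222
r_1(Δy) = -209.8642 / 226.2222 = -0.928

-0.928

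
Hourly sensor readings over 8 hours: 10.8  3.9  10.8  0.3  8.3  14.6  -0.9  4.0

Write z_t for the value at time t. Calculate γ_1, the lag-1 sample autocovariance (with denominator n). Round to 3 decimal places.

-10.886

Mean z̄ = (10.8 + 3.9 + 10.8 + 0.3 + 8.3 + 14.6 − 0.9 + 4.0)/8 = 6.4750
Σ_{t=1}^{7}(z_t−z̄)(z_{t+1}−z̄) = -87.0906
γ_1 = -87.0906 / 8 = -10.886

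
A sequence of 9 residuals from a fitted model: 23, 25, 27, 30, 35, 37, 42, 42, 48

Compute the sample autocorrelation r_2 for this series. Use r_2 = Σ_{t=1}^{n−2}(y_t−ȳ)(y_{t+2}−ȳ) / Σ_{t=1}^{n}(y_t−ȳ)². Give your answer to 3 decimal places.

Mean ȳ = (23 + 25 + 27 + 30 + 35 + 37 + 42 + 42 + 48)/9 = 34.3333
Σ(y_t−ȳ)(y_{t+2}−ȳ) = (83.1111) + (40.4444) + (-4.8889) + (-11.5556) + (5.1111) + (20.4444) + (104.7778) = 237.4444
Denominator Σ(y_t−ȳ)² = 600.0000
r_2 = 237.4444 / 600.0000 = 0.396

0.396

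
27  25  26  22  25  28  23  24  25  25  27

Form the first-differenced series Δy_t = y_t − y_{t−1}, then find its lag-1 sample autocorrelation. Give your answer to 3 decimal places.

First differences Δy: -2, 1, -4, 3, 3, -5, 1, 1, 0, 2
Mean of differences = 0.0000
Numerator Σ(Δy_t−Δȳ)(Δy_{t+1}−Δȳ) = -28.0000
Denominator Σ(Δy_t−Δȳ)² = 70.0000
r_1(Δy) = -28.0000 / 70.0000 = -0.400

-0.400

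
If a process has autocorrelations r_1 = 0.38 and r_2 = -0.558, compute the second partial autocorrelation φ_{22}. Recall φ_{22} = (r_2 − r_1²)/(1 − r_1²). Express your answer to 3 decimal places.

φ_{22} = (r_2 − r_1²) / (1 − r_1²)
r_1² = (0.38)² = 0.1444
Numerator = -0.558 − 0.1444 = -0.7024; denominator = 1 − 0.1444 = 0.8556
φ_{22} = -0.7024 / 0.8556 = -0.821

-0.821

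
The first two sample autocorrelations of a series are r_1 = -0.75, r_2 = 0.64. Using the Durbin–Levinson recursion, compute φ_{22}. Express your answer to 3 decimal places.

0.177

φ_{22} = (r_2 − r_1²) / (1 − r_1²)
r_1² = (-0.75)² = 0.5625
Numerator = 0.64 − 0.5625 = 0.0775; denominator = 1 − 0.5625 = 0.4375
φ_{22} = 0.0775 / 0.4375 = 0.177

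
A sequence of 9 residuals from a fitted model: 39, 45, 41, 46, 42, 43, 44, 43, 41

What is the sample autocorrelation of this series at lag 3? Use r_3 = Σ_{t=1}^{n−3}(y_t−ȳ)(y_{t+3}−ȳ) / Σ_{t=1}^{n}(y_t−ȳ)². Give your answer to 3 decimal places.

-0.281

Mean ȳ = (39 + 45 + 41 + 46 + 42 + 43 + 44 + 43 + 41)/9 = 42.6667
Σ(y_t−ȳ)(y_{t+3}−ȳ) = (-12.2222) + (-1.5556) + (-0.5556) + (4.4444) + (-0.2222) + (-0.5556) = -10.6667
Denominator Σ(y_t−ȳ)² = 38.0000
r_3 = -10.6667 / 38.0000 = -0.281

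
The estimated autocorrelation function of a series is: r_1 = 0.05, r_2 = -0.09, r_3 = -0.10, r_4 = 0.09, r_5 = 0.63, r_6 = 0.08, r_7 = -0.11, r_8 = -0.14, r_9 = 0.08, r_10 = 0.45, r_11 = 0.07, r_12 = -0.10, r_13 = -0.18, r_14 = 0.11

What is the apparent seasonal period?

5

The largest autocorrelation is r_5 = 0.63, with a weaker echo at lag 10 (0.45); the remaining lags stay at or below 0.11.
The dominant spike at lag 5 indicates a seasonal period of 5.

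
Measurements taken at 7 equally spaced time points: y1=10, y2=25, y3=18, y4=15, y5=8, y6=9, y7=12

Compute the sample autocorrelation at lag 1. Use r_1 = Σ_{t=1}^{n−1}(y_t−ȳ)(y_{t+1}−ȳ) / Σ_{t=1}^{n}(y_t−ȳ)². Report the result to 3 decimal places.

Mean ȳ = (10 + 25 + 18 + 15 + 8 + 9 + 12)/7 = 13.8571
Numerator Σ_{t=1}^{6}(y_t−ȳ)(y_{t+1}−ȳ) = 38.6939
Denominator Σ(y_t−ȳ)² = 218.8571
r_1 = 38.6939 / 218.8571 = 0.177

0.177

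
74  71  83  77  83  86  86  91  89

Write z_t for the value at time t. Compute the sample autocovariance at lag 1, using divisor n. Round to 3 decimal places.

Mean z̄ = (74 + 71 + 83 + 77 + 83 + 86 + 86 + 91 + 89)/9 = 82.2222
Σ_{t=1}^{8}(z_t−z̄)(z_{t+1}−z̄) = 185.2840
γ_1 = 185.2840 / 9 = 20.587

20.587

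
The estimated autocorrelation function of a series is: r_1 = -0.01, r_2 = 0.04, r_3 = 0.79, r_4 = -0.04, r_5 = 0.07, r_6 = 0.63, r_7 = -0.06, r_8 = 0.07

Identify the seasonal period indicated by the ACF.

3

The largest autocorrelation is r_3 = 0.79, with a weaker echo at lag 6 (0.63); the remaining lags stay at or below 0.07.
The dominant spike at lag 3 indicates a seasonal period of 3.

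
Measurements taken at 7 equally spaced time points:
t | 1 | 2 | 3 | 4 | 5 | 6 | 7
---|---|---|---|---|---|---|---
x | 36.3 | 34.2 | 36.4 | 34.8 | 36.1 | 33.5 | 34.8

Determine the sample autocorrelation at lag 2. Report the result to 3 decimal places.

Mean x̄ = (36.3 + 34.2 + 36.4 + 34.8 + 36.1 + 33.5 + 34.8)/7 = 35.1571
Σ(x_t−x̄)(x_{t+2}−x̄) = (1.4204) + (0.3418) + (1.1718) + (0.5918) + (-0.3367) = 3.1892
Denominator Σ(x_t−x̄)² = 7.6571
r_2 = 3.1892 / 7.6571 = 0.416

0.416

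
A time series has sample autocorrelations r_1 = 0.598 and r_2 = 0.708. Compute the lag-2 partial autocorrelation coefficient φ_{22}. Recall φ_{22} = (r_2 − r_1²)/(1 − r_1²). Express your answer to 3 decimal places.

0.545

φ_{22} = (r_2 − r_1²) / (1 − r_1²)
r_1² = (0.598)² = 0.357604
Numerator = 0.708 − 0.3576 = 0.3504; denominator = 1 − 0.3576 = 0.6424
φ_{22} = 0.3504 / 0.6424 = 0.545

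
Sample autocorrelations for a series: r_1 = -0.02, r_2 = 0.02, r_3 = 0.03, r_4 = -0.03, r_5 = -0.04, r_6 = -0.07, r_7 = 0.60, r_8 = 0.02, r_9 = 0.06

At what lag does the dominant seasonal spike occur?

The largest autocorrelation is r_7 = 0.60; the remaining lags stay at or below 0.06.
The dominant spike at lag 7 indicates a seasonal period of 7.

7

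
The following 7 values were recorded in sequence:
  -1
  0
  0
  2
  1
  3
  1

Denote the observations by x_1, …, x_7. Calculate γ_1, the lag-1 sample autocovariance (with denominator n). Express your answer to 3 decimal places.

Mean x̄ = (-1 + 0 + 0 + 2 + 1 + 3 + 1)/7 = 0.8571
Deviations: -1.8571, -0.8571, -0.8571, 1.1429, 0.1429, 2.1429, 0.1429
Σ_{t=1}^{6}(x_t−x̄)(x_{t+1}−x̄) = 2.1224
γ_1 = 2.1224 / 7 = 0.303

0.303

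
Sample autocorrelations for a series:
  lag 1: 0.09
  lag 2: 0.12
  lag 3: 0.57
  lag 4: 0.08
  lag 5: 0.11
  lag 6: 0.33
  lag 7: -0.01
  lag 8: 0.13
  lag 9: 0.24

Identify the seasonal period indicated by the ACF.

3

The largest autocorrelation is r_3 = 0.57, with weaker echoes at lags 6 (0.33) and 9 (0.24); the remaining lags stay at or below 0.13.
The dominant spike at lag 3 indicates a seasonal period of 3.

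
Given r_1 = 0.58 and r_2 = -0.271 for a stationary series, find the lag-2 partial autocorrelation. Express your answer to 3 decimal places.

-0.915

φ_{22} = (r_2 − r_1²) / (1 − r_1²)
r_1² = (0.58)² = 0.3364
Numerator = -0.271 − 0.3364 = -0.6074; denominator = 1 − 0.3364 = 0.6636
φ_{22} = -0.6074 / 0.6636 = -0.915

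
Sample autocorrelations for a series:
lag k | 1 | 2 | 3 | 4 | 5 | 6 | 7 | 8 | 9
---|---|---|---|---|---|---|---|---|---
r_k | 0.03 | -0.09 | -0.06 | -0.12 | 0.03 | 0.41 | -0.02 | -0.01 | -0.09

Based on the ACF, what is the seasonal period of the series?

The largest autocorrelation is r_6 = 0.41; the remaining lags stay at or below 0.03.
The dominant spike at lag 6 indicates a seasonal period of 6.

6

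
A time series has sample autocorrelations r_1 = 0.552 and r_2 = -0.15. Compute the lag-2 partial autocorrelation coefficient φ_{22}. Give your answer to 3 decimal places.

φ_{22} = (r_2 − r_1²) / (1 − r_1²)
r_1² = (0.552)² = 0.304704
Numerator = -0.15 − 0.3047 = -0.4547; denominator = 1 − 0.3047 = 0.6953
φ_{22} = -0.4547 / 0.6953 = -0.654

-0.654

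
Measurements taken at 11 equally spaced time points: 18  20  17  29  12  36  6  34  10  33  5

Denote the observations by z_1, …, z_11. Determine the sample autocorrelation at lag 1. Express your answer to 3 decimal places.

-0.855

Mean z̄ = (18 + 20 + 17 + 29 + 12 + 36 + 6 + 34 + 10 + 33 + 5)/11 = 20.0000
Numerator Σ_{t=1}^{10}(z_t−z̄)(z_{t+1}−z̄) = -1112.0000
Denominator Σ(z_t−z̄)² = 1300.0000
r_1 = -1112.0000 / 1300.0000 = -0.855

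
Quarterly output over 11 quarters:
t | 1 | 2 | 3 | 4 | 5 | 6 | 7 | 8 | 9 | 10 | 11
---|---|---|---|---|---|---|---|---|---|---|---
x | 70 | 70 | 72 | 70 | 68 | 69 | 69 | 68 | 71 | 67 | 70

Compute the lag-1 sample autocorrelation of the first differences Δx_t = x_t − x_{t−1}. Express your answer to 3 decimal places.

First differences Δx: 0, 2, -2, -2, 1, 0, -1, 3, -4, 3
Mean of differences = 0.0000
Numerator Σ(Δx_t−Δx̄)(Δx_{t+1}−Δx̄) = -29.0000
Denominator Σ(Δx_t−Δx̄)² = 48.0000
r_1(Δx) = -29.0000 / 48.0000 = -0.604

-0.604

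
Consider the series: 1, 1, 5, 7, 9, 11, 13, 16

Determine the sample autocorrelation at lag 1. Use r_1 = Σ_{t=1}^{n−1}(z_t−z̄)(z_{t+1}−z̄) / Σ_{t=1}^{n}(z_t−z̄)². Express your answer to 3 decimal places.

0.627

Mean z̄ = (1 + 1 + 5 + 7 + 9 + 11 + 13 + 16)/8 = 7.8750
Deviations from mean: -6.8750, -6.8750, -2.8750, -0.8750, 1.1250, 3.1250, 5.1250, 8.1250
Σ(z_t−z̄)(z_{t+1}−z̄) = (47.2656) + (19.7656) + (2.5156) + (-0.9844) + (3.5156) + (16.0156) + (41.6406) = 129.7344
Denominator Σ(z_t−z̄)² = 206.8750
r_1 = 129.7344 / 206.8750 = 0.627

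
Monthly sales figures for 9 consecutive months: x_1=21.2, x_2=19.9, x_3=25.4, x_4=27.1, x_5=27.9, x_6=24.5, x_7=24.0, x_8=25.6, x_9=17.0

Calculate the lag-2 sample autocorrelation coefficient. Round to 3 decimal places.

-0.056

Mean x̄ = (21.2 + 19.9 + 25.4 + 27.1 + 27.9 + 24.5 + 24.0 + 25.6 + 17.0)/9 = 23.6222
Σ(x_t−x̄)(x_{t+2}−x̄) = (-4.3062) + (-12.9451) + (7.6049) + (3.0527) + (1.6160) + (1.7360) + (-2.5017) = -5.7432
Denominator Σ(x_t−x̄)² = 101.9556
r_2 = -5.7432 / 101.9556 = -0.056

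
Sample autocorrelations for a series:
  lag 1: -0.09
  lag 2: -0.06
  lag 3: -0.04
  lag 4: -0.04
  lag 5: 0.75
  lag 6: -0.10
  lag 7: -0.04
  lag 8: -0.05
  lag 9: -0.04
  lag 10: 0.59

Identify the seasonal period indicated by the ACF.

The largest autocorrelation is r_5 = 0.75, with a weaker echo at lag 10 (0.59); the remaining lags stay at or below -0.04.
The dominant spike at lag 5 indicates a seasonal period of 5.

5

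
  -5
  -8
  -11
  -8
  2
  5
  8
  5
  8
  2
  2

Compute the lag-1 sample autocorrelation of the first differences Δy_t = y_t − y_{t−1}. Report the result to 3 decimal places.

0.131

First differences Δy: -3, -3, 3, 10, 3, 3, -3, 3, -6, 0
Mean of differences = 0.7000
Numerator Σ(Δy_t−Δȳ)(Δy_{t+1}−Δȳ) = 25.5100
Denominator Σ(Δy_t−Δȳ)² = 194.1000
r_1(Δy) = 25.5100 / 194.1000 = 0.131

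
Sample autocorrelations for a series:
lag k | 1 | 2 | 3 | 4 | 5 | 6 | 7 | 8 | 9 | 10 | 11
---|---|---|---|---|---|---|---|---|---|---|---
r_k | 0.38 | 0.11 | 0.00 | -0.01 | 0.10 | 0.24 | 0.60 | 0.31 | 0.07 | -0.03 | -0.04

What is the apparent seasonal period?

The largest autocorrelation is r_7 = 0.60; the remaining lags stay at or below 0.38. The elevated value at lag 1 (0.38), dropping to 0.11 at lag 2, reflects decaying short-term dependence rather than seasonality.
The dominant spike at lag 7 indicates a seasonal period of 7.

7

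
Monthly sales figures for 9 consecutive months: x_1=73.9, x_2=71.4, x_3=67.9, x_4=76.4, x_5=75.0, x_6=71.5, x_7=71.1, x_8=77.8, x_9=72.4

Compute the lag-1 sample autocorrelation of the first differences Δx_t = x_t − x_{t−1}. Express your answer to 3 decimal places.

-0.359

First differences Δx: -2.5, -3.5, 8.5, -1.4, -3.5, -0.4, 6.7, -5.4
Mean of differences = -0.1875
Numerator Σ(Δx_t−Δx̄)(Δx_{t+1}−Δx̄) = -64.2952
Denominator Σ(Δx_t−Δx̄)² = 178.8888
r_1(Δx) = -64.2952 / 178.8888 = -0.359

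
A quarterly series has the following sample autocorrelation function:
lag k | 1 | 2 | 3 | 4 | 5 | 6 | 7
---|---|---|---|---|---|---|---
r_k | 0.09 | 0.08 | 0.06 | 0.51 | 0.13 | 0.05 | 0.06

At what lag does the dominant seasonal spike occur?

The largest autocorrelation is r_4 = 0.51; the remaining lags stay at or below 0.13.
The dominant spike at lag 4 indicates a seasonal period of 4.

4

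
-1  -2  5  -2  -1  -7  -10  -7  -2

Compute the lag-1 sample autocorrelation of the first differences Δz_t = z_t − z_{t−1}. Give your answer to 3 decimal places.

First differences Δz: -1, 7, -7, 1, -6, -3, 3, 5
Mean of differences = -0.1250
Numerator Σ(Δz_t−Δz̄)(Δz_{t+1}−Δz̄) = -45.6406
Denominator Σ(Δz_t−Δz̄)² = 178.8750
r_1(Δz) = -45.6406 / 178.8750 = -0.255

-0.255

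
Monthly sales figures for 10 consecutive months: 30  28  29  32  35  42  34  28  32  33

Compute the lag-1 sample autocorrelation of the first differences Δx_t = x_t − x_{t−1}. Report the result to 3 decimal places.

First differences Δx: -2, 1, 3, 3, 7, -8, -6, 4, 1
Mean of differences = 0.3333
Numerator Σ(Δx_t−Δx̄)(Δx_{t+1}−Δx̄) = 1.5556
Denominator Σ(Δx_t−Δx̄)² = 188.0000
r_1(Δx) = 1.5556 / 188.0000 = 0.008

0.008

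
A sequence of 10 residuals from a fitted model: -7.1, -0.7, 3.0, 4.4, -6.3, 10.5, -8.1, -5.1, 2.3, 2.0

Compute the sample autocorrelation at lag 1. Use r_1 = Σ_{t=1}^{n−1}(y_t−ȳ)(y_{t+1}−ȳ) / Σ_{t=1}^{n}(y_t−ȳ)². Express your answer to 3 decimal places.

-0.394

Mean ȳ = (-7.1 − 0.7 + 3.0 + 4.4 − 6.3 + 10.5 − 8.1 − 5.1 + 2.3 + 2.0)/10 = -0.5100
Numerator Σ_{t=1}^{9}(y_t−ȳ)(y_{t+1}−ȳ) = -128.9301
Denominator Σ(y_t−ȳ)² = 327.5090
r_1 = -128.9301 / 327.5090 = -0.394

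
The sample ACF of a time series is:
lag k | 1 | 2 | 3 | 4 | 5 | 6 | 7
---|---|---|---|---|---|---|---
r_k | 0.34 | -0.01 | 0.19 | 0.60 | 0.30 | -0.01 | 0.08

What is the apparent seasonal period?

The largest autocorrelation is r_4 = 0.60; the remaining lags stay at or below 0.34.
The dominant spike at lag 4 indicates a seasonal period of 4.

4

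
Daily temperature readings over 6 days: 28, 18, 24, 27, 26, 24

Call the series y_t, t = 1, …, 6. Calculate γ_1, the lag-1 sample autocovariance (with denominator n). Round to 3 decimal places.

-2.958

Mean ȳ = (28 + 18 + 24 + 27 + 26 + 24)/6 = 24.5000
Σ_{t=1}^{5}(y_t−ȳ)(y_{t+1}−ȳ) = -17.7500
γ_1 = -17.7500 / 6 = -2.958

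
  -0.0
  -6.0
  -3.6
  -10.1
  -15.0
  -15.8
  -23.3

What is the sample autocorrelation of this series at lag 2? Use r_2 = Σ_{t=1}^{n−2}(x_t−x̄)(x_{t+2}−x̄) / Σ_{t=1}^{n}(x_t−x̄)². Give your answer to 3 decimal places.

0.253

Mean x̄ = (-0.0 − 6.0 − 3.6 − 10.1 − 15.0 − 15.8 − 23.3)/7 = -10.5429
Deviations from mean: 10.5429, 4.5429, 6.9429, 0.4429, -4.4571, -5.2571, -12.7571
Numerator Σ_{t=1}^{5}(x_t−x̄)(x_{t+2}−x̄) = 98.7963
Denominator Σ(x_t−x̄)² = 390.4371
r_2 = 98.7963 / 390.4371 = 0.253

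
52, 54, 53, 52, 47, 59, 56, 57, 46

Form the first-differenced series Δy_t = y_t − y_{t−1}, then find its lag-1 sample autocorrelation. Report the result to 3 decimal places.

First differences Δy: 2, -1, -1, -5, 12, -3, 1, -11
Mean of differences = -0.7500
Numerator Σ(Δy_t−Δȳ)(Δy_{t+1}−Δȳ) = -104.3125
Denominator Σ(Δy_t−Δȳ)² = 301.5000
r_1(Δy) = -104.3125 / 301.5000 = -0.346

-0.346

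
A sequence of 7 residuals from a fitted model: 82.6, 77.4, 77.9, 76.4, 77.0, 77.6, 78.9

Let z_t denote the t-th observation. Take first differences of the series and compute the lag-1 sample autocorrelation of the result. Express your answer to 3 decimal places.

-0.113

First differences Δz: -5.2, 0.5, -1.5, 0.6, 0.6, 1.3
Mean of differences = -0.6167
Numerator Σ(Δz_t−Δz̄)(Δz_{t+1}−Δz̄) = -3.3669
Denominator Σ(Δz_t−Δz̄)² = 29.6683
r_1(Δz) = -3.3669 / 29.6683 = -0.113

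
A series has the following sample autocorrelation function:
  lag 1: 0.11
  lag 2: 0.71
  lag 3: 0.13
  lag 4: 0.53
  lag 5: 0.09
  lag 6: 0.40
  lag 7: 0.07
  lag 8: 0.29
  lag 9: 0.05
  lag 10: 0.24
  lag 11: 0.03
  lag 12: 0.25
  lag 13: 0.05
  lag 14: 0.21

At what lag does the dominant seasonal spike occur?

The largest autocorrelation is r_2 = 0.71, with weaker echoes at lags 4 (0.53), 6 (0.40), 8 (0.29), 10 (0.24), 12 (0.25) and 14 (0.21); the remaining lags stay at or below 0.13.
The dominant spike at lag 2 indicates a seasonal period of 2.

2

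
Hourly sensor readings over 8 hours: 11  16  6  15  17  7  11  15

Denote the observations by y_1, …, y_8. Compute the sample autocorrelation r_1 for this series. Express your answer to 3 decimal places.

-0.445

Mean ȳ = (11 + 16 + 6 + 15 + 17 + 7 + 11 + 15)/8 = 12.2500
Deviations from mean: -1.2500, 3.7500, -6.2500, 2.7500, 4.7500, -5.2500, -1.2500, 2.7500
Σ(y_t−ȳ)(y_{t+1}−ȳ) = (-4.6875) + (-23.4375) + (-17.1875) + (13.0625) + (-24.9375) + (6.5625) + (-3.4375) = -54.0625
Denominator Σ(y_t−ȳ)² = 121.5000
r_1 = -54.0625 / 121.5000 = -0.445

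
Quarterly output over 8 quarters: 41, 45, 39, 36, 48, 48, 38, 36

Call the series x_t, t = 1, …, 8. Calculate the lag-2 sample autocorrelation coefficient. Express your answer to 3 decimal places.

-0.727

Mean x̄ = (41 + 45 + 39 + 36 + 48 + 48 + 38 + 36)/8 = 41.3750
Deviations from mean: -0.3750, 3.6250, -2.3750, -5.3750, 6.6250, 6.6250, -3.3750, -5.3750
Numerator Σ_{t=1}^{6}(x_t−x̄)(x_{t+2}−x̄) = -127.9063
Denominator Σ(x_t−x̄)² = 175.8750
r_2 = -127.9063 / 175.8750 = -0.727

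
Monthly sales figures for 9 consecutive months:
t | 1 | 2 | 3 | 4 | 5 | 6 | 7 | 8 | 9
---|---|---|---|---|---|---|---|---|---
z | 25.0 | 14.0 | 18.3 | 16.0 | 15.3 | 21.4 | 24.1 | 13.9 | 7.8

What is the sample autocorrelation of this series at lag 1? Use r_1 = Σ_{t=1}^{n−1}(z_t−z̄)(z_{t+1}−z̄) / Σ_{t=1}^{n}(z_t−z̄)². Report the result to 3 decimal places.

0.006

Mean z̄ = (25.0 + 14.0 + 18.3 + 16.0 + 15.3 + 21.4 + 24.1 + 13.9 + 7.8)/9 = 17.3111
Numerator Σ_{t=1}^{8}(z_t−z̄)(z_{t+1}−z̄) = 1.4288
Denominator Σ(z_t−z̄)² = 241.7289
r_1 = 1.4288 / 241.7289 = 0.006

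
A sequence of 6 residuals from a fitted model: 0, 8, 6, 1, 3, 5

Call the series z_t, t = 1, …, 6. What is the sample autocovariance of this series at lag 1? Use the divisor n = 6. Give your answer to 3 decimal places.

Mean z̄ = (0 + 8 + 6 + 1 + 3 + 5)/6 = 3.8333
Deviations: -3.8333, 4.1667, 2.1667, -2.8333, -0.8333, 1.1667
Σ_{t=1}^{5}(z_t−z̄)(z_{t+1}−z̄) = -11.6944
γ_1 = -11.6944 / 6 = -1.949

-1.949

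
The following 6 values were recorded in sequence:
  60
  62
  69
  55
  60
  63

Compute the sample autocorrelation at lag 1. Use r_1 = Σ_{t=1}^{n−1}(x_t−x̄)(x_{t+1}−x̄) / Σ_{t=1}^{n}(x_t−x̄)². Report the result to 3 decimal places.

Mean x̄ = (60 + 62 + 69 + 55 + 60 + 63)/6 = 61.5000
Deviations from mean: -1.5000, 0.5000, 7.5000, -6.5000, -1.5000, 1.5000
Numerator Σ_{t=1}^{5}(x_t−x̄)(x_{t+1}−x̄) = -38.2500
Denominator Σ(x_t−x̄)² = 105.5000
r_1 = -38.2500 / 105.5000 = -0.363

-0.363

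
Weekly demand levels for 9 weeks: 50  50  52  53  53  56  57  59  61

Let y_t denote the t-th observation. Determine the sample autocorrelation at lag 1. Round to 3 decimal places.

0.651

Mean ȳ = (50 + 50 + 52 + 53 + 53 + 56 + 57 + 59 + 61)/9 = 54.5556
Numerator Σ_{t=1}^{8}(y_t−ȳ)(y_{t+1}−ȳ) = 79.5802
Denominator Σ(y_t−ȳ)² = 122.2222
r_1 = 79.5802 / 122.2222 = 0.651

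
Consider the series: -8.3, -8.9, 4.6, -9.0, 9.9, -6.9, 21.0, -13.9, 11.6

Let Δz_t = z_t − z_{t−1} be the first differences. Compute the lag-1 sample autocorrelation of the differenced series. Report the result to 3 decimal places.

-0.858

First differences Δz: -0.6, 13.5, -13.6, 18.9, -16.8, 27.9, -34.9, 25.5
Mean of differences = 2.4875
Numerator Σ(Δz_t−Δz̄)(Δz_{t+1}−Δz̄) = -3092.3902
Denominator Σ(Δz_t−Δz̄)² = 3604.1888
r_1(Δz) = -3092.3902 / 3604.1888 = -0.858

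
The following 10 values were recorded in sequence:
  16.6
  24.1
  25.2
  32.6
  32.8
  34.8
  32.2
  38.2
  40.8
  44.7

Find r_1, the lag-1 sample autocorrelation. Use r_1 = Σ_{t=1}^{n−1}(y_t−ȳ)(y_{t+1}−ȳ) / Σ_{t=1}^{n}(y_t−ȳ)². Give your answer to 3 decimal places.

Mean ȳ = (16.6 + 24.1 + 25.2 + 32.6 + 32.8 + 34.8 + 32.2 + 38.2 + 40.8 + 44.7)/10 = 32.2000
Numerator Σ_{t=1}^{9}(y_t−ȳ)(y_{t+1}−ȳ) = 341.1600
Denominator Σ(y_t−ȳ)² = 631.4600
r_1 = 341.1600 / 631.4600 = 0.540

0.540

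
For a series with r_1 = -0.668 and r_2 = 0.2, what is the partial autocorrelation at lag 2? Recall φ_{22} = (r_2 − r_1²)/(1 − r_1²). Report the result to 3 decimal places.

-0.445

φ_{22} = (r_2 − r_1²) / (1 − r_1²)
r_1² = (-0.668)² = 0.446224
Numerator = 0.2 − 0.4462 = -0.2462; denominator = 1 − 0.4462 = 0.5538
φ_{22} = -0.2462 / 0.5538 = -0.445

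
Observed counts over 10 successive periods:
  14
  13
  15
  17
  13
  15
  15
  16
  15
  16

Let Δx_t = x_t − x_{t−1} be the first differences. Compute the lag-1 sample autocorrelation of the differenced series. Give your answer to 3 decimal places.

First differences Δx: -1, 2, 2, -4, 2, 0, 1, -1, 1
Mean of differences = 0.2222
Numerator Σ(Δx_t−Δx̄)(Δx_{t+1}−Δx̄) = -16.4938
Denominator Σ(Δx_t−Δx̄)² = 31.5556
r_1(Δx) = -16.4938 / 31.5556 = -0.523

-0.523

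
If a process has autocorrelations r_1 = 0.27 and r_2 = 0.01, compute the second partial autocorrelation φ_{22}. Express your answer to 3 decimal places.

φ_{22} = (r_2 − r_1²) / (1 − r_1²)
r_1² = (0.27)² = 0.0729
Numerator = 0.01 − 0.0729 = -0.0629; denominator = 1 − 0.0729 = 0.9271
φ_{22} = -0.0629 / 0.9271 = -0.068

-0.068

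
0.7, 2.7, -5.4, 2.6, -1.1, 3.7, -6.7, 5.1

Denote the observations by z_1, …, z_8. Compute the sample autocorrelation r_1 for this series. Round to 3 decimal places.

-0.711

Mean z̄ = (0.7 + 2.7 − 5.4 + 2.6 − 1.1 + 3.7 − 6.7 + 5.1)/8 = 0.2000
Numerator Σ_{t=1}^{7}(z_t−z̄)(z_{t+1}−z̄) = -91.8200
Denominator Σ(z_t−z̄)² = 129.1800
r_1 = -91.8200 / 129.1800 = -0.711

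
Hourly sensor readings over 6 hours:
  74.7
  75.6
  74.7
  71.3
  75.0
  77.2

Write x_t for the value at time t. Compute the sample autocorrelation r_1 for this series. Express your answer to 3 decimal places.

-0.009

Mean x̄ = (74.7 + 75.6 + 74.7 + 71.3 + 75.0 + 77.2)/6 = 74.7500
Σ(x_t−x̄)(x_{t+1}−x̄) = (-0.0425) + (-0.0425) + (0.1725) + (-0.8625) + (0.6125) = -0.1625
Denominator Σ(x_t−x̄)² = 18.6950
r_1 = -0.1625 / 18.6950 = -0.009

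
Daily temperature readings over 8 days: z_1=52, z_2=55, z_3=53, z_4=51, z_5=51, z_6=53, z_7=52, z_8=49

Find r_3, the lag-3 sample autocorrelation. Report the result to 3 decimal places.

Mean z̄ = (52 + 55 + 53 + 51 + 51 + 53 + 52 + 49)/8 = 52.0000
Numerator Σ_{t=1}^{5}(z_t−z̄)(z_{t+3}−z̄) = 1.0000
Denominator Σ(z_t−z̄)² = 22.0000
r_3 = 1.0000 / 22.0000 = 0.045

0.045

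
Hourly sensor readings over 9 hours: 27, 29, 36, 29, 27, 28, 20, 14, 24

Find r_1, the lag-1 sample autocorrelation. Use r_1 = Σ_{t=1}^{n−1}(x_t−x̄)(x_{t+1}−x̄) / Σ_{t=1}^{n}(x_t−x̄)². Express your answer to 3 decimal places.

0.494

Mean x̄ = (27 + 29 + 36 + 29 + 27 + 28 + 20 + 14 + 24)/9 = 26.0000
Numerator Σ_{t=1}^{8}(x_t−x̄)(x_{t+1}−x̄) = 152.0000
Denominator Σ(x_t−x̄)² = 308.0000
r_1 = 152.0000 / 308.0000 = 0.494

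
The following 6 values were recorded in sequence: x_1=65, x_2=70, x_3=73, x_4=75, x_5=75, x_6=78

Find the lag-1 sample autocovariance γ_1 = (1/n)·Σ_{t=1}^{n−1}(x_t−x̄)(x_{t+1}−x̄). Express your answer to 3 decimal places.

6.370

Mean x̄ = (65 + 70 + 73 + 75 + 75 + 78)/6 = 72.6667
Σ_{t=1}^{5}(x_t−x̄)(x_{t+1}−x̄) = 38.2222
γ_1 = 38.2222 / 6 = 6.370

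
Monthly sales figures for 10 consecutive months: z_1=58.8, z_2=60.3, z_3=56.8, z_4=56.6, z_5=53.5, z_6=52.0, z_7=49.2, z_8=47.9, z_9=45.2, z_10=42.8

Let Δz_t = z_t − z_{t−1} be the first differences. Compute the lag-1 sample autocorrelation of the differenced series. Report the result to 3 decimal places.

First differences Δz: 1.5, -3.5, -0.2, -3.1, -1.5, -2.8, -1.3, -2.7, -2.4
Mean of differences = -1.7778
Numerator Σ(Δz_t−Δz̄)(Δz_{t+1}−Δz̄) = -11.4549
Denominator Σ(Δz_t−Δz̄)² = 20.5356
r_1(Δz) = -11.4549 / 20.5356 = -0.558

-0.558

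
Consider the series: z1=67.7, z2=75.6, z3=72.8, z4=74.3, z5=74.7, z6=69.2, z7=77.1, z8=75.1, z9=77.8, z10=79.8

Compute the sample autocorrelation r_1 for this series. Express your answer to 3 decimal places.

Mean z̄ = (67.7 + 75.6 + 72.8 + 74.3 + 74.7 + 69.2 + 77.1 + 75.1 + 77.8 + 79.8)/10 = 74.4100
Numerator Σ_{t=1}^{9}(z_t−z̄)(z_{t+1}−z̄) = -2.8141
Denominator Σ(z_t−z̄)² = 124.5290
r_1 = -2.8141 / 124.5290 = -0.023

-0.023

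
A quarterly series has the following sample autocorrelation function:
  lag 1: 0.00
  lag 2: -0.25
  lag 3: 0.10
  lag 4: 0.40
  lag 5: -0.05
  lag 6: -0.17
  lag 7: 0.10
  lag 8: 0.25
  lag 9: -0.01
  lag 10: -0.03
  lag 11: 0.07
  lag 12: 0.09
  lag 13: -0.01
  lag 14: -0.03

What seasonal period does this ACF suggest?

The largest autocorrelation is r_4 = 0.40, with a weaker echo at lag 8 (0.25); the remaining lags stay at or below 0.10.
The dominant spike at lag 4 indicates a seasonal period of 4.

4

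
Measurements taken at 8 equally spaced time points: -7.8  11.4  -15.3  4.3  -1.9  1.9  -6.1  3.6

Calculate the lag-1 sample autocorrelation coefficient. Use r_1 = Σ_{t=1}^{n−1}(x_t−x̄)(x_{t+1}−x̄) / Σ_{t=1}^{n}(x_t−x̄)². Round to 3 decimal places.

-0.784

Mean x̄ = (-7.8 + 11.4 − 15.3 + 4.3 − 1.9 + 1.9 − 6.1 + 3.6)/8 = -1.2375
Numerator Σ_{t=1}^{7}(x_t−x̄)(x_{t+1}−x̄) = -383.0452
Denominator Σ(x_t−x̄)² = 488.5188
r_1 = -383.0452 / 488.5188 = -0.784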